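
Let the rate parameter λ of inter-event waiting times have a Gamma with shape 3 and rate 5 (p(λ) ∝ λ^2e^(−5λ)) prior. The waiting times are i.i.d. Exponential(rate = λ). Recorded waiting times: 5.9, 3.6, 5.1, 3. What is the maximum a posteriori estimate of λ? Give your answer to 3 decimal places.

The Exponential(rate=λ) likelihood is ∝ λ^n e^(−λΣtᵢ). Here n = 4 and Σtᵢ = 5.9 + 3.6 + 5.1 + 3 = 17.6.
Posterior ∝ λ^2e^(−5λ) · λ^4e^(−17.6λ) = λ^6e^(−22.6λ), i.e. Gamma(7, 22.6).
Mode = (a−1)/b = 6/22.6 ≈ 0.265.

λ̂_MAP = 0.265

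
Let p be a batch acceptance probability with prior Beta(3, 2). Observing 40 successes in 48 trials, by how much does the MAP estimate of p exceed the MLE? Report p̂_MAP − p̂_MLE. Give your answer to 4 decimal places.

MAP − MLE = -0.0098

Posterior is Beta(43, 10); MAP = (43−1)/(53−2) = 42/51 ≈ 0.82353.
MLE ignores the prior: p̂_MLE = k/n = 40/48 ≈ 0.83333.
Difference = 42/51 − 40/48 = -1/102 ≈ -0.0098.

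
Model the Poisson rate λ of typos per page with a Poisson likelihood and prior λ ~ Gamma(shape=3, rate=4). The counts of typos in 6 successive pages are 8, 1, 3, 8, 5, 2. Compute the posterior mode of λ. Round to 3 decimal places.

Σxᵢ = 8+1+3+8+5+2 = 27, with n = 6.
Posterior ∝ λ^2e^(−4λ) · λ^27e^(−6λ) = λ^29e^(−10λ), i.e. Gamma(shape=30, rate=10).
The mode of a Gamma(a, b) with a ≥ 1 (shape–rate) is (a−1)/b = 29/10 ≈ 2.900.

λ̂_MAP = 2.900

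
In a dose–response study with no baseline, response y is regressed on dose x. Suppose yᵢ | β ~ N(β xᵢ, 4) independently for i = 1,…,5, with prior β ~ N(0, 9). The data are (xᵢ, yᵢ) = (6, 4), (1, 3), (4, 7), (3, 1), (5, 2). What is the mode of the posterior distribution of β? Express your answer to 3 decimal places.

β̂_MAP = 0.778

log p(β | y) = −Σ(yᵢ − βxᵢ)²/(2·4) − β²/(2·9) + const.
Setting the derivative to zero: Σxᵢ(yᵢ − βxᵢ)/4 − β/9 = 0, so β = Σxᵢyᵢ / (Σxᵢ² + σ²/τ²).
Σxᵢyᵢ = 6·4 + 1·3 + 4·7 + 3·1 + 5·2 = 68; Σxᵢ² = 87; σ²/τ² = 4/9.
β̂_MAP = 68 / (87 + 4/9) = 68/(787/9) = 612/787 ≈ 0.778.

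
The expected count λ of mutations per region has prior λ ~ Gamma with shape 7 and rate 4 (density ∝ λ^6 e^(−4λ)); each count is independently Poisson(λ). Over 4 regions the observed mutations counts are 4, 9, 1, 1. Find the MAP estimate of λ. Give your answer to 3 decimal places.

Σxᵢ = 4+9+1+1 = 15, with n = 4.
Posterior ∝ λ^6e^(−4λ) · λ^15e^(−4λ) = λ^21e^(−8λ), i.e. Gamma(shape=22, rate=8).
The mode of a Gamma(a, b) with a ≥ 1 (shape–rate) is (a−1)/b = 21/8 ≈ 2.625.

λ̂_MAP = 2.625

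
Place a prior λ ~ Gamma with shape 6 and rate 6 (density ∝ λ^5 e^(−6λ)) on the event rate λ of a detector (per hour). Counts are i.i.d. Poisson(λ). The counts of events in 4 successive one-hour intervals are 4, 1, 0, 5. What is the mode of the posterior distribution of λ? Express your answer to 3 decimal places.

Σxᵢ = 4+1+0+5 = 10, with n = 4.
Posterior ∝ λ^5e^(−6λ) · λ^10e^(−4λ) = λ^15e^(−10λ), i.e. Gamma(shape=16, rate=10).
The mode of a Gamma(a, b) with a ≥ 1 (shape–rate) is (a−1)/b = 15/10 ≈ 1.500.

λ̂_MAP = 1.500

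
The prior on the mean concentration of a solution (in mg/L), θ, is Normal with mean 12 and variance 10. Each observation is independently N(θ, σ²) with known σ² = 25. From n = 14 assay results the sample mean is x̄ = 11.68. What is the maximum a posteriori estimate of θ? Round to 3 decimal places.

θ̂_MAP = 11.728

n = 14, x̄ = 11.68.
For a Normal prior and Normal likelihood with known variance, the posterior is Normal; its mode equals its mean, the precision-weighted average.
Prior precision 1/σ₀² = 1/10 = 0.1; data precision n/σ² = 14/25 = 0.56.
θ̂ = (0.1·12 + 0.56·11.68) / (0.1 + 0.56) = 7.7408/0.66 = 9676/825 ≈ 11.728.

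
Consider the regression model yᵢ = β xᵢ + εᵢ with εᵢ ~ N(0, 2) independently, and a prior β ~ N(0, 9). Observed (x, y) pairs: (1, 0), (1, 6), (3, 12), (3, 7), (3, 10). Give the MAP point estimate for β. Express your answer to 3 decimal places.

log p(β | y) = −Σ(yᵢ − βxᵢ)²/(2·2) − β²/(2·9) + const.
Setting the derivative to zero: Σxᵢ(yᵢ − βxᵢ)/2 − β/9 = 0, so β = Σxᵢyᵢ / (Σxᵢ² + σ²/τ²).
Σxᵢyᵢ = 1·0 + 1·6 + 3·12 + 3·7 + 3·10 = 93; Σxᵢ² = 29; σ²/τ² = 2/9.
β̂_MAP = 93 / (29 + 2/9) = 93/(263/9) = 837/263 ≈ 3.183.

β̂_MAP = 3.183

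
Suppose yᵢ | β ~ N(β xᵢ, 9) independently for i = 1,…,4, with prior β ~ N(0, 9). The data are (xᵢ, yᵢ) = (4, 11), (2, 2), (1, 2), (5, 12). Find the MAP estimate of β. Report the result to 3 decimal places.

β̂_MAP = 2.340

log p(β | y) = −Σ(yᵢ − βxᵢ)²/(2·9) − β²/(2·9) + const.
Setting the derivative to zero: Σxᵢ(yᵢ − βxᵢ)/9 − β/9 = 0, so β = Σxᵢyᵢ / (Σxᵢ² + σ²/τ²).
Σxᵢyᵢ = 4·11 + 2·2 + 1·2 + 5·12 = 110; Σxᵢ² = 46; σ²/τ² = 1.
β̂_MAP = 110 / (46 + 1) = 110/47 ≈ 2.340.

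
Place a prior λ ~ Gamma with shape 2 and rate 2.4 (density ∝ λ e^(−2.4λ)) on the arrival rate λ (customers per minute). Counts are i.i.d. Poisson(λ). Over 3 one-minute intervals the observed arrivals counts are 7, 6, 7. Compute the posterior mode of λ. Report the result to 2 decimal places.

Σxᵢ = 7+6+7 = 20, with n = 3.
Posterior ∝ λe^(−2.4λ) · λ^20e^(−3λ) = λ^21e^(−5.4λ), i.e. Gamma(shape=22, rate=5.4).
The mode of a Gamma(a, b) with a ≥ 1 (shape–rate) is (a−1)/b = 21/5.4 ≈ 3.89.

λ̂_MAP = 3.89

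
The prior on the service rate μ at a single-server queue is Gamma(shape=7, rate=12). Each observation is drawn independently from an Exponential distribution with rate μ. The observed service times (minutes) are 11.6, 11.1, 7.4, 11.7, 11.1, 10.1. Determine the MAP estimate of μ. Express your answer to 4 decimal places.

The Exponential(rate=μ) likelihood is ∝ μ^n e^(−μΣtᵢ). Here n = 6 and Σtᵢ = 11.6 + 11.1 + 7.4 + 11.7 + 11.1 + 10.1 = 63.
Posterior ∝ μ^6e^(−12μ) · μ^6e^(−63μ) = μ^12e^(−75μ), i.e. Gamma(13, 75).
Mode = (a−1)/b = 12/75 ≈ 0.1600.

μ̂_MAP = 0.1600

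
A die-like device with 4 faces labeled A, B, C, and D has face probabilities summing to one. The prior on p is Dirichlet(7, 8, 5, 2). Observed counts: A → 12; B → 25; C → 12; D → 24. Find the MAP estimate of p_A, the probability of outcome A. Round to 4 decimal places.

MAP estimate of p_A = 0.1978

The posterior is Dirichlet(αᵢ + nᵢ) = Dirichlet(19, 33, 17, 26).
For a Dirichlet(a₁,…,a_K) with all aᵢ > 1, the mode has j-th component (aⱼ − 1)/(Σaᵢ − K).
Here Σaᵢ = 95 and K = 4, so p_A = (19 − 1)/(95 − 4) = 18/91 ≈ 0.1978.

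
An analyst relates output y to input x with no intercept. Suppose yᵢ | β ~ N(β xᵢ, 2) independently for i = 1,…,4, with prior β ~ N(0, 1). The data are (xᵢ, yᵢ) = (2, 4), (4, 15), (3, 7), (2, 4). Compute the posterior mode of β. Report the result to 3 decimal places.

log p(β | y) = −Σ(yᵢ − βxᵢ)²/(2·2) − β²/(2·1) + const.
Setting the derivative to zero: Σxᵢ(yᵢ − βxᵢ)/2 − β/1 = 0, so β = Σxᵢyᵢ / (Σxᵢ² + σ²/τ²).
Σxᵢyᵢ = 2·4 + 4·15 + 3·7 + 2·4 = 97; Σxᵢ² = 33; σ²/τ² = 2.
β̂_MAP = 97 / (33 + 2) = 97/35 ≈ 2.771.

β̂_MAP = 2.771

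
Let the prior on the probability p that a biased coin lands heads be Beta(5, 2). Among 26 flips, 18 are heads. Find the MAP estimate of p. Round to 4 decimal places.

Prior: Beta(5, 2).
Data: 18 successes in 26 trials. The binomial likelihood contributes p^18(1−p)^8, so the posterior is Beta(5+18, 2+8) = Beta(23, 10).
For Beta(a, b) with a, b > 1 the mode is (a−1)/(a+b−2) = 22/31 ≈ 0.7097.

p̂_MAP = 0.7097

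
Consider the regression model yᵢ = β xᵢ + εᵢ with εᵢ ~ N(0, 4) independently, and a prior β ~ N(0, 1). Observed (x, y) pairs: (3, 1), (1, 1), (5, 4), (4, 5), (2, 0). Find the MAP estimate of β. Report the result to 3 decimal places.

log p(β | y) = −Σ(yᵢ − βxᵢ)²/(2·4) − β²/(2·1) + const.
Setting the derivative to zero: Σxᵢ(yᵢ − βxᵢ)/4 − β/1 = 0, so β = Σxᵢyᵢ / (Σxᵢ² + σ²/τ²).
Σxᵢyᵢ = 3·1 + 1·1 + 5·4 + 4·5 + 2·0 = 44; Σxᵢ² = 55; σ²/τ² = 4.
β̂_MAP = 44 / (55 + 4) = 44/59 ≈ 0.746.

β̂_MAP = 0.746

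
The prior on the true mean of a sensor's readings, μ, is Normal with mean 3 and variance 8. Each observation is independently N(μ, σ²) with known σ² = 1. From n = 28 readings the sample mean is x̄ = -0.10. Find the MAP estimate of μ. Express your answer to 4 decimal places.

n = 28, x̄ = -0.10.
For a Normal prior and Normal likelihood with known variance, the posterior is Normal; its mode equals its mean, the precision-weighted average.
Prior precision 1/σ₀² = 1/8 = 0.125; data precision n/σ² = 28/1 = 28.
μ̂ = (0.125·3 + 28·(-0.1)) / (0.125 + 28) = (-2.425)/28.125 = -97/1125 ≈ -0.0862.

μ̂_MAP = -0.0862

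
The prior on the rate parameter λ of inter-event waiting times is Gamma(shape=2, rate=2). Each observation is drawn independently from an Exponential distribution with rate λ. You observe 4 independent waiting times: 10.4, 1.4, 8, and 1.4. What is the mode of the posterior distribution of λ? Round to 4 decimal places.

The Exponential(rate=λ) likelihood is ∝ λ^n e^(−λΣtᵢ). Here n = 4 and Σtᵢ = 10.4 + 1.4 + 8 + 1.4 = 21.2.
Posterior ∝ λe^(−2λ) · λ^4e^(−21.2λ) = λ^5e^(−23.2λ), i.e. Gamma(6, 23.2).
Mode = (a−1)/b = 5/23.2 ≈ 0.2155.

λ̂_MAP = 0.2155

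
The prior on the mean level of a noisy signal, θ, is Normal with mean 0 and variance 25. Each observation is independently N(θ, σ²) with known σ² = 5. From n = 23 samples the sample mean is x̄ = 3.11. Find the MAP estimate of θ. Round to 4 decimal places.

n = 23, x̄ = 3.11.
For a Normal prior and Normal likelihood with known variance, the posterior is Normal; its mode equals its mean, the precision-weighted average.
Prior precision 1/σ₀² = 1/25 = 0.04; data precision n/σ² = 23/5 = 4.6.
θ̂ = (0.04·0 + 4.6·3.11) / (0.04 + 4.6) = 14.306/4.64 = 7153/2320 ≈ 3.0832.

θ̂_MAP = 3.0832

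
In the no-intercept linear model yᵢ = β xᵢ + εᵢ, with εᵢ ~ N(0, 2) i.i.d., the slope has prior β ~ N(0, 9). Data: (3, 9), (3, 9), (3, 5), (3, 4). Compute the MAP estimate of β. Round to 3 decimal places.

log p(β | y) = −Σ(yᵢ − βxᵢ)²/(2·2) − β²/(2·9) + const.
Setting the derivative to zero: Σxᵢ(yᵢ − βxᵢ)/2 − β/9 = 0, so β = Σxᵢyᵢ / (Σxᵢ² + σ²/τ²).
Σxᵢyᵢ = 3·9 + 3·9 + 3·5 + 3·4 = 81; Σxᵢ² = 36; σ²/τ² = 2/9.
β̂_MAP = 81 / (36 + 2/9) = 81/(326/9) = 729/326 ≈ 2.236.

β̂_MAP = 2.236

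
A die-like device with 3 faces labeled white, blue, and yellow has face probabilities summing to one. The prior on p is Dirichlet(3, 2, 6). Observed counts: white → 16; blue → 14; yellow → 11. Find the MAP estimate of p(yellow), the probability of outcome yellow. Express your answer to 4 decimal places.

The posterior is Dirichlet(αᵢ + nᵢ) = Dirichlet(19, 16, 17).
For a Dirichlet(a₁,…,a_K) with all aᵢ > 1, the mode has j-th component (aⱼ − 1)/(Σaᵢ − K).
Here Σaᵢ = 52 and K = 3, so p(yellow) = (17 − 1)/(52 − 3) = 16/49 ≈ 0.3265.

MAP estimate of p(yellow) = 0.3265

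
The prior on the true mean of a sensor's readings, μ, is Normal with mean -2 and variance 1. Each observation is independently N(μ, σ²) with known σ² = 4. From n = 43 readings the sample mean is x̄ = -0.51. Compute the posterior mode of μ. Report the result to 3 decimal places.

n = 43, x̄ = -0.51.
For a Normal prior and Normal likelihood with known variance, the posterior is Normal; its mode equals its mean, the precision-weighted average.
Prior precision 1/σ₀² = 1/1 = 1; data precision n/σ² = 43/4 = 10.75.
μ̂ = (1·(-2) + 10.75·(-0.51)) / (1 + 10.75) = (-7.4825)/11.75 = -2993/4700 ≈ -0.637.

μ̂_MAP = -0.637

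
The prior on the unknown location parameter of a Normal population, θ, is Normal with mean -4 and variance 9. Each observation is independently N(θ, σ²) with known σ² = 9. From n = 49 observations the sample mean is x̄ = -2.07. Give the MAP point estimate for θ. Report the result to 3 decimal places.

θ̂_MAP = -2.109

n = 49, x̄ = -2.07.
For a Normal prior and Normal likelihood with known variance, the posterior is Normal; its mode equals its mean, the precision-weighted average.
Prior precision 1/σ₀² = 1/9; data precision n/σ² = 49/9.
θ̂ = ((1/9)·(-4) + (49/9)·(-2.07)) / (1/9 + 49/9) = (-10543/900)/(50/9) = -2.1086 ≈ -2.109.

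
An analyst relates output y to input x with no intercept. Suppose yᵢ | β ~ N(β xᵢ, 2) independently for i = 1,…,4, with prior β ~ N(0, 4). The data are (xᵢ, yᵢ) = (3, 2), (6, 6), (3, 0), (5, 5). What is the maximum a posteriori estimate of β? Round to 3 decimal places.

β̂_MAP = 0.843

log p(β | y) = −Σ(yᵢ − βxᵢ)²/(2·2) − β²/(2·4) + const.
Setting the derivative to zero: Σxᵢ(yᵢ − βxᵢ)/2 − β/4 = 0, so β = Σxᵢyᵢ / (Σxᵢ² + σ²/τ²).
Σxᵢyᵢ = 3·2 + 6·6 + 3·0 + 5·5 = 67; Σxᵢ² = 79; σ²/τ² = 0.5.
β̂_MAP = 67 / (79 + 0.5) = 67/79.5 ≈ 0.843.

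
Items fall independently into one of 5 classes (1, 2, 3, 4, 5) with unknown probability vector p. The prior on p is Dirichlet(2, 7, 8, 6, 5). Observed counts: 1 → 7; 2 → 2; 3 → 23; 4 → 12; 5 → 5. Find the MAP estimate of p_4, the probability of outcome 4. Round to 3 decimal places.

The posterior is Dirichlet(αᵢ + nᵢ) = Dirichlet(9, 9, 31, 18, 10).
For a Dirichlet(a₁,…,a_K) with all aᵢ > 1, the mode has j-th component (aⱼ − 1)/(Σaᵢ − K).
Here Σaᵢ = 77 and K = 5, so p_4 = (18 − 1)/(77 − 5) = 17/72 ≈ 0.236.

MAP estimate: 0.236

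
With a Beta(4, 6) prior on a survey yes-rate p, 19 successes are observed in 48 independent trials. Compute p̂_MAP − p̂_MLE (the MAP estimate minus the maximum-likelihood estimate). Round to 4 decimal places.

MAP − MLE = -0.0030

Posterior is Beta(23, 35); MAP = (23−1)/(58−2) = 22/56 ≈ 0.39286.
MLE ignores the prior: p̂_MLE = k/n = 19/48 ≈ 0.39583.
Difference = 22/56 − 19/48 = -1/336 ≈ -0.0030.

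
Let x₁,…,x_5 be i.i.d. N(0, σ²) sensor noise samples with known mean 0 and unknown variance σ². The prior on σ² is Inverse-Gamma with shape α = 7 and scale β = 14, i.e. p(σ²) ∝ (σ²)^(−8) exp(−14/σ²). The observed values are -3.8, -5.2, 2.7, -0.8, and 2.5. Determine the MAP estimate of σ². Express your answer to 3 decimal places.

σ̂²_MAP = 3.984

Sum of squared deviations about the known mean: SS = (-3.8−0)² + (-5.2−0)² + (2.7−0)² + (-0.8−0)² + (2.5−0)² = 55.66.
The Normal likelihood contributes (σ²)^(−n/2) exp(−SS/(2σ²)), so the posterior is Inverse-Gamma(α + n/2, β + SS/2) = Inverse-Gamma(9.5, 41.83).
The mode of Inverse-Gamma(a, b) is b/(a+1) = 41.83/10.5 ≈ 3.984.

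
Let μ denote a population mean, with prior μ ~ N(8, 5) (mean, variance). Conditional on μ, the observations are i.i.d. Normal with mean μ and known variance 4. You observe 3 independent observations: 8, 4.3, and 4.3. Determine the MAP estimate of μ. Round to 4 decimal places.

μ̂_MAP = 6.0526

n = 3; x̄ = (8 + 4.3 + 4.3)/3 = 16.6/3 = 83/15 ≈ 5.5333.
For a Normal prior and Normal likelihood with known variance, the posterior is Normal; its mode equals its mean, the precision-weighted average.
Prior precision 1/σ₀² = 1/5 = 0.2; data precision n/σ² = 3/4 = 0.75.
μ̂ = (0.2·8 + 0.75·(83/15)) / (0.2 + 0.75) = 5.75/0.95 = 115/19 ≈ 6.0526.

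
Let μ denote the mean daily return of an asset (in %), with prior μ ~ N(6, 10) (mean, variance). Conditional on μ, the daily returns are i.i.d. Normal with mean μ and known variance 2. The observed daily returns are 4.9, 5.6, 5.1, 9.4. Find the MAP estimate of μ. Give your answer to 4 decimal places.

n = 4; x̄ = (4.9 + 5.6 + 5.1 + 9.4)/4 = 25/4 = 6.25.
For a Normal prior and Normal likelihood with known variance, the posterior is Normal; its mode equals its mean, the precision-weighted average.
Prior precision 1/σ₀² = 1/10 = 0.1; data precision n/σ² = 4/2 = 2.
μ̂ = (0.1·6 + 2·6.25) / (0.1 + 2) = 13.1/2.1 = 131/21 ≈ 6.2381.

μ̂_MAP = 6.2381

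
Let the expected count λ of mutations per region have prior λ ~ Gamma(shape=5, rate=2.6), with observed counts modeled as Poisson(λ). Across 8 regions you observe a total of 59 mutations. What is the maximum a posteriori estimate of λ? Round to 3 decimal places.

λ̂_MAP = 5.943

Σxᵢ = 59, n = 8.
Posterior ∝ λ^4e^(−2.6λ) · λ^59e^(−8λ) = λ^63e^(−10.6λ), i.e. Gamma(shape=64, rate=10.6).
The mode of a Gamma(a, b) with a ≥ 1 (shape–rate) is (a−1)/b = 63/10.6 ≈ 5.943.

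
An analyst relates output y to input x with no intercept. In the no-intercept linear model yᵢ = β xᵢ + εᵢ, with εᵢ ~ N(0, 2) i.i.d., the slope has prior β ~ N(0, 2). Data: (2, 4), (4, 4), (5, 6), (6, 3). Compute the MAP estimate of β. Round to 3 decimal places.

β̂_MAP = 0.878

log p(β | y) = −Σ(yᵢ − βxᵢ)²/(2·2) − β²/(2·2) + const.
Setting the derivative to zero: Σxᵢ(yᵢ − βxᵢ)/2 − β/2 = 0, so β = Σxᵢyᵢ / (Σxᵢ² + σ²/τ²).
Σxᵢyᵢ = 2·4 + 4·4 + 5·6 + 6·3 = 72; Σxᵢ² = 81; σ²/τ² = 1.
β̂_MAP = 72 / (81 + 1) = 72/82 ≈ 0.878.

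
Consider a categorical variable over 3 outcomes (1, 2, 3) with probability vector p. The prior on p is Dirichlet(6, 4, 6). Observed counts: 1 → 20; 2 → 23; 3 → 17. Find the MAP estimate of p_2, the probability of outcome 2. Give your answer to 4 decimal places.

MAP estimate: 0.3562

The posterior is Dirichlet(αᵢ + nᵢ) = Dirichlet(26, 27, 23).
For a Dirichlet(a₁,…,a_K) with all aᵢ > 1, the mode has j-th component (aⱼ − 1)/(Σaᵢ − K).
Here Σaᵢ = 76 and K = 3, so p_2 = (27 − 1)/(76 − 3) = 26/73 ≈ 0.3562.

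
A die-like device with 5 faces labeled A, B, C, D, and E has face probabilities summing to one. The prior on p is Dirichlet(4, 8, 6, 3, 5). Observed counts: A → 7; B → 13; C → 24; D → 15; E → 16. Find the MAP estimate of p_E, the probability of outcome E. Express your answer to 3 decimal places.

MAP estimate of p_E = 0.208

The posterior is Dirichlet(αᵢ + nᵢ) = Dirichlet(11, 21, 30, 18, 21).
For a Dirichlet(a₁,…,a_K) with all aᵢ > 1, the mode has j-th component (aⱼ − 1)/(Σaᵢ − K).
Here Σaᵢ = 101 and K = 5, so p_E = (21 − 1)/(101 − 5) = 20/96 ≈ 0.208.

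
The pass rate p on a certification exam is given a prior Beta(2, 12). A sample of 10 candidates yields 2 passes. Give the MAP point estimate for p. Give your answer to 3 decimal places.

Prior: Beta(2, 12).
Data: 2 successes in 10 trials. The binomial likelihood contributes p^2(1−p)^8, so the posterior is Beta(2+2, 12+8) = Beta(4, 20).
For Beta(a, b) with a, b > 1 the mode is (a−1)/(a+b−2) = 3/22 ≈ 0.136.

p̂_MAP = 0.136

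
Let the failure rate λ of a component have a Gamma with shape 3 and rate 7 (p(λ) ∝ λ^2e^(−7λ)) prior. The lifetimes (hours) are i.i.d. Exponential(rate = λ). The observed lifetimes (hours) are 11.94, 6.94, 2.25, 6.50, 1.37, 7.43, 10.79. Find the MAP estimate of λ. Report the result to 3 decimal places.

λ̂_MAP = 0.166

The Exponential(rate=λ) likelihood is ∝ λ^n e^(−λΣtᵢ). Here n = 7 and Σtᵢ = 11.94 + 6.94 + 2.25 + 6.50 + 1.37 + 7.43 + 10.79 = 47.22.
Posterior ∝ λ^2e^(−7λ) · λ^7e^(−47.22λ) = λ^9e^(−54.22λ), i.e. Gamma(10, 54.22).
Mode = (a−1)/b = 9/54.22 ≈ 0.166.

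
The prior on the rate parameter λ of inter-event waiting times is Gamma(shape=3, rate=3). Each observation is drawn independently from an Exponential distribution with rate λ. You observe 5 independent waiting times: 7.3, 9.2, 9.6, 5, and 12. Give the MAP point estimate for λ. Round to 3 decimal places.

The Exponential(rate=λ) likelihood is ∝ λ^n e^(−λΣtᵢ). Here n = 5 and Σtᵢ = 7.3 + 9.2 + 9.6 + 5 + 12 = 43.1.
Posterior ∝ λ^2e^(−3λ) · λ^5e^(−43.1λ) = λ^7e^(−46.1λ), i.e. Gamma(8, 46.1).
Mode = (a−1)/b = 7/46.1 ≈ 0.152.

λ̂_MAP = 0.152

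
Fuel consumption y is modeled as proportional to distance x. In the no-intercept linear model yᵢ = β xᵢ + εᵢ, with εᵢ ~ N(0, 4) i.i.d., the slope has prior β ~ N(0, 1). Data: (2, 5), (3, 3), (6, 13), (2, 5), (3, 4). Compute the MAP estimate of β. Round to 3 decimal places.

log p(β | y) = −Σ(yᵢ − βxᵢ)²/(2·4) − β²/(2·1) + const.
Setting the derivative to zero: Σxᵢ(yᵢ − βxᵢ)/4 − β/1 = 0, so β = Σxᵢyᵢ / (Σxᵢ² + σ²/τ²).
Σxᵢyᵢ = 2·5 + 3·3 + 6·13 + 2·5 + 3·4 = 119; Σxᵢ² = 62; σ²/τ² = 4.
β̂_MAP = 119 / (62 + 4) = 119/66 ≈ 1.803.

β̂_MAP = 1.803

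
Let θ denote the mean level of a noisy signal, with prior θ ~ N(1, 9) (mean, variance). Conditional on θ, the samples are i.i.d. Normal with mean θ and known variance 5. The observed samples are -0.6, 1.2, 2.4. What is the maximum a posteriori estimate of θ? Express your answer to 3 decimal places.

n = 3; x̄ = ((-0.6) + 1.2 + 2.4)/3 = 3/3 = 1.
For a Normal prior and Normal likelihood with known variance, the posterior is Normal; its mode equals its mean, the precision-weighted average.
Prior precision 1/σ₀² = 1/9; data precision n/σ² = 3/5 = 0.6.
θ̂ = ((1/9)·1 + 0.6·1) / (1/9 + 0.6) = (32/45)/(32/45) = 1.000.

θ̂_MAP = 1.000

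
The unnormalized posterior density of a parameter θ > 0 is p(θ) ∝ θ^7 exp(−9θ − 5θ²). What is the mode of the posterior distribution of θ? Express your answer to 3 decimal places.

ℓ'(θ) = 7/θ − 9 − 10θ. Setting this to zero and multiplying by θ: 10θ² + 9θ − 7 = 0.
θ = (−9 + √(9² + 4·10·7)) / (2·10) = (−9 + √361) / 20 = (−9 + 19)/20 = 1/2.
ℓ''(θ) = −7/θ² − 10 < 0, confirming a maximum.

θ̂_MAP = 0.500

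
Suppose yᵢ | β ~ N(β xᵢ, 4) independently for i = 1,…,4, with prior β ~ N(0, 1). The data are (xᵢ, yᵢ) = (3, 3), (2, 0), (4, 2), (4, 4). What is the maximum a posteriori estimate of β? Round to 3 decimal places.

log p(β | y) = −Σ(yᵢ − βxᵢ)²/(2·4) − β²/(2·1) + const.
Setting the derivative to zero: Σxᵢ(yᵢ − βxᵢ)/4 − β/1 = 0, so β = Σxᵢyᵢ / (Σxᵢ² + σ²/τ²).
Σxᵢyᵢ = 3·3 + 2·0 + 4·2 + 4·4 = 33; Σxᵢ² = 45; σ²/τ² = 4.
β̂_MAP = 33 / (45 + 4) = 33/49 ≈ 0.673.

β̂_MAP = 0.673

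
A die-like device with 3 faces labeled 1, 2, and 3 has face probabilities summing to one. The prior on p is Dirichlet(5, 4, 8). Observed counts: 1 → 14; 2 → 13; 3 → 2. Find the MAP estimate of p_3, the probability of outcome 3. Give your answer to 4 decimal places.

MAP estimate: 0.2093

The posterior is Dirichlet(αᵢ + nᵢ) = Dirichlet(19, 17, 10).
For a Dirichlet(a₁,…,a_K) with all aᵢ > 1, the mode has j-th component (aⱼ − 1)/(Σaᵢ − K).
Here Σaᵢ = 46 and K = 3, so p_3 = (10 − 1)/(46 − 3) = 9/43 ≈ 0.2093.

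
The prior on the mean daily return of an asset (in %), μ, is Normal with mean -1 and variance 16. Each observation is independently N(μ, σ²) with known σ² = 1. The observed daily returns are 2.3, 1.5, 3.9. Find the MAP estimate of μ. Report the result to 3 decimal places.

n = 3; x̄ = (2.3 + 1.5 + 3.9)/3 = 7.7/3 = 77/30 ≈ 2.5667.
For a Normal prior and Normal likelihood with known variance, the posterior is Normal; its mode equals its mean, the precision-weighted average.
Prior precision 1/σ₀² = 1/16 = 0.0625; data precision n/σ² = 3/1 = 3.
μ̂ = (0.0625·(-1) + 3·(77/30)) / (0.0625 + 3) = 7.6375/3.0625 = 611/245 ≈ 2.494.

μ̂_MAP = 2.494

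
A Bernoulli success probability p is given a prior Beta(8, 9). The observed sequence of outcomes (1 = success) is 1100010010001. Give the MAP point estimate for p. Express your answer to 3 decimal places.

Prior: Beta(8, 9).
Data: 5 successes in 13 trials (from the sequence). The binomial likelihood contributes p^5(1−p)^8, so the posterior is Beta(8+5, 9+8) = Beta(13, 17).
For Beta(a, b) with a, b > 1 the mode is (a−1)/(a+b−2) = 12/28 ≈ 0.429.

p̂_MAP = 0.429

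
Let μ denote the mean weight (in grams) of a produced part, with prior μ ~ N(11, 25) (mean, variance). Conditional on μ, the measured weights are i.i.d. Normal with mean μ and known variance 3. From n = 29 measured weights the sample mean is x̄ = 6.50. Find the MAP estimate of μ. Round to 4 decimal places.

μ̂_MAP = 6.5185

n = 29, x̄ = 6.50.
For a Normal prior and Normal likelihood with known variance, the posterior is Normal; its mode equals its mean, the precision-weighted average.
Prior precision 1/σ₀² = 1/25 = 0.04; data precision n/σ² = 29/3.
μ̂ = (0.04·11 + (29/3)·6.5) / (0.04 + 29/3) = (9491/150)/(728/75) = 9491/1456 ≈ 6.5185.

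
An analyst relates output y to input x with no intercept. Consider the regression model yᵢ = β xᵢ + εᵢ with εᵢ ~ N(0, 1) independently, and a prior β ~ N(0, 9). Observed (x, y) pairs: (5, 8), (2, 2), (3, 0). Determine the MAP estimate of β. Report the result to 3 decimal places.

log p(β | y) = −Σ(yᵢ − βxᵢ)²/(2·1) − β²/(2·9) + const.
Setting the derivative to zero: Σxᵢ(yᵢ − βxᵢ)/1 − β/9 = 0, so β = Σxᵢyᵢ / (Σxᵢ² + σ²/τ²).
Σxᵢyᵢ = 5·8 + 2·2 + 3·0 = 44; Σxᵢ² = 38; σ²/τ² = 1/9.
β̂_MAP = 44 / (38 + 1/9) = 44/(343/9) = 396/343 ≈ 1.155.

β̂_MAP = 1.155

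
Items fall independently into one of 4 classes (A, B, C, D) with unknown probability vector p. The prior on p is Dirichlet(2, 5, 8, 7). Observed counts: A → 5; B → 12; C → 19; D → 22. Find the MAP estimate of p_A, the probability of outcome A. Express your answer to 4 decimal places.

MAP estimate of p_A = 0.0789

The posterior is Dirichlet(αᵢ + nᵢ) = Dirichlet(7, 17, 27, 29).
For a Dirichlet(a₁,…,a_K) with all aᵢ > 1, the mode has j-th component (aⱼ − 1)/(Σaᵢ − K).
Here Σaᵢ = 80 and K = 4, so p_A = (7 − 1)/(80 − 4) = 6/76 ≈ 0.0789.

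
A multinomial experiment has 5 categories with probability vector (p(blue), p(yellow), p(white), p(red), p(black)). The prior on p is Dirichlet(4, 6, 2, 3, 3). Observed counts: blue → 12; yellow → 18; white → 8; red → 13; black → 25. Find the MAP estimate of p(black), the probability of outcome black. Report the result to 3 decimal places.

The posterior is Dirichlet(αᵢ + nᵢ) = Dirichlet(16, 24, 10, 16, 28).
For a Dirichlet(a₁,…,a_K) with all aᵢ > 1, the mode has j-th component (aⱼ − 1)/(Σaᵢ − K).
Here Σaᵢ = 94 and K = 5, so p(black) = (28 − 1)/(94 − 5) = 27/89 ≈ 0.303.

MAP estimate of p(black) = 0.303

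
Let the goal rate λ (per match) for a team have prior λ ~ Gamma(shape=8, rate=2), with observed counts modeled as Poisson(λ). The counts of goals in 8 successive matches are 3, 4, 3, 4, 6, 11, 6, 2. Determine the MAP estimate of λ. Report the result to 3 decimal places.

λ̂_MAP = 4.600

Σxᵢ = 3+4+3+4+6+11+6+2 = 39, with n = 8.
Posterior ∝ λ^7e^(−2λ) · λ^39e^(−8λ) = λ^46e^(−10λ), i.e. Gamma(shape=47, rate=10).
The mode of a Gamma(a, b) with a ≥ 1 (shape–rate) is (a−1)/b = 46/10 ≈ 4.600.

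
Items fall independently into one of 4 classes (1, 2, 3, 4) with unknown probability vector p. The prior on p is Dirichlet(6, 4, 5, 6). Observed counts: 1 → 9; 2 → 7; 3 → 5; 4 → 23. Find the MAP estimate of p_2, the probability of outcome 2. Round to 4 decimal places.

The posterior is Dirichlet(αᵢ + nᵢ) = Dirichlet(15, 11, 10, 29).
For a Dirichlet(a₁,…,a_K) with all aᵢ > 1, the mode has j-th component (aⱼ − 1)/(Σaᵢ − K).
Here Σaᵢ = 65 and K = 4, so p_2 = (11 − 1)/(65 − 4) = 10/61 ≈ 0.1639.

MAP estimate: 0.1639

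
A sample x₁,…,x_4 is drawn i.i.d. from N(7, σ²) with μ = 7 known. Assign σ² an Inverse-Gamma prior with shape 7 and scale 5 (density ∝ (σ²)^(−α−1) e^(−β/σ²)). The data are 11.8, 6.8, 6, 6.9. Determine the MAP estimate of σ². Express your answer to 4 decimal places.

Sum of squared deviations about the known mean: SS = (11.8−7)² + (6.8−7)² + (6−7)² + (6.9−7)² = 24.09.
The Normal likelihood contributes (σ²)^(−n/2) exp(−SS/(2σ²)), so the posterior is Inverse-Gamma(α + n/2, β + SS/2) = Inverse-Gamma(9, 17.045).
The mode of Inverse-Gamma(a, b) is b/(a+1) = 17.045/10 ≈ 1.7045.

σ̂²_MAP = 1.7045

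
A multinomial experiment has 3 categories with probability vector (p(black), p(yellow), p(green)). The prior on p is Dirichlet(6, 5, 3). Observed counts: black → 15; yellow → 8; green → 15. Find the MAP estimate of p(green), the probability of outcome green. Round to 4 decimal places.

The posterior is Dirichlet(αᵢ + nᵢ) = Dirichlet(21, 13, 18).
For a Dirichlet(a₁,…,a_K) with all aᵢ > 1, the mode has j-th component (aⱼ − 1)/(Σaᵢ − K).
Here Σaᵢ = 52 and K = 3, so p(green) = (18 − 1)/(52 − 3) = 17/49 ≈ 0.3469.

MAP estimate of p(green) = 0.3469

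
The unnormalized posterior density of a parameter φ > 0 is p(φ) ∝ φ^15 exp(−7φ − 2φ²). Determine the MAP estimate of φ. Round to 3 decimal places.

φ̂_MAP = 1.250

ℓ'(φ) = 15/φ − 7 − 4φ. Setting this to zero and multiplying by φ: 4φ² + 7φ − 15 = 0.
φ = (−7 + √(7² + 4·4·15)) / (2·4) = (−7 + √289) / 8 = (−7 + 17)/8 = 5/4.
ℓ''(φ) = −15/φ² − 4 < 0, confirming a maximum.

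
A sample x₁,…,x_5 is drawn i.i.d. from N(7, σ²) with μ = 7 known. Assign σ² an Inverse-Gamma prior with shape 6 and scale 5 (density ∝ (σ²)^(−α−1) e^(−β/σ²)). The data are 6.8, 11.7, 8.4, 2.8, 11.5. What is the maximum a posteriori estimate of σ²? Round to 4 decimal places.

σ̂²_MAP = 3.7884

Sum of squared deviations about the known mean: SS = (6.8−7)² + (11.7−7)² + (8.4−7)² + (2.8−7)² + (11.5−7)² = 61.98.
The Normal likelihood contributes (σ²)^(−n/2) exp(−SS/(2σ²)), so the posterior is Inverse-Gamma(α + n/2, β + SS/2) = Inverse-Gamma(8.5, 35.99).
The mode of Inverse-Gamma(a, b) is b/(a+1) = 35.99/9.5 ≈ 3.7884.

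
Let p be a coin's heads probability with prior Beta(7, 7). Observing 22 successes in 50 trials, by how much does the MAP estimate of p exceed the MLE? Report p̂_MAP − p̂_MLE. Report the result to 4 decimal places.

Posterior is Beta(29, 35); MAP = (29−1)/(64−2) = 28/62 ≈ 0.45161.
MLE ignores the prior: p̂_MLE = k/n = 22/50 ≈ 0.44000.
Difference = 28/62 − 22/50 = 9/775 ≈ 0.0116.

MAP − MLE = 0.0116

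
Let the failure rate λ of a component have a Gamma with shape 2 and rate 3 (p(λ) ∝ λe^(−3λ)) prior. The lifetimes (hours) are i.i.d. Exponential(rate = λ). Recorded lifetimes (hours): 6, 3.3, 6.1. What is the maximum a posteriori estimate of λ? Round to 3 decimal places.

λ̂_MAP = 0.217

The Exponential(rate=λ) likelihood is ∝ λ^n e^(−λΣtᵢ). Here n = 3 and Σtᵢ = 6 + 3.3 + 6.1 = 15.4.
Posterior ∝ λe^(−3λ) · λ^3e^(−15.4λ) = λ^4e^(−18.4λ), i.e. Gamma(5, 18.4).
Mode = (a−1)/b = 4/18.4 ≈ 0.217.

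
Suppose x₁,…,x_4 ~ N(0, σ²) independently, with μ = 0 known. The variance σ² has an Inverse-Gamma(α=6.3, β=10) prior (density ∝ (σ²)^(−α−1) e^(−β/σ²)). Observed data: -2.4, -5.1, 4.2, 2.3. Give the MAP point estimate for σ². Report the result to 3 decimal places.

Sum of squared deviations about the known mean: SS = (-2.4−0)² + (-5.1−0)² + (4.2−0)² + (2.3−0)² = 54.7.
The Normal likelihood contributes (σ²)^(−n/2) exp(−SS/(2σ²)), so the posterior is Inverse-Gamma(α + n/2, β + SS/2) = Inverse-Gamma(8.3, 37.35).
The mode of Inverse-Gamma(a, b) is b/(a+1) = 37.35/9.3 ≈ 4.016.

σ̂²_MAP = 4.016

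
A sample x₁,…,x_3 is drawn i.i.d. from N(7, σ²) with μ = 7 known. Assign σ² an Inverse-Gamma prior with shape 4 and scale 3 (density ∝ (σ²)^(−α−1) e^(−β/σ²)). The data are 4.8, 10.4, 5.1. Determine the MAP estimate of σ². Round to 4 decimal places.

σ̂²_MAP = 2.0008

Sum of squared deviations about the known mean: SS = (4.8−7)² + (10.4−7)² + (5.1−7)² = 20.01.
The Normal likelihood contributes (σ²)^(−n/2) exp(−SS/(2σ²)), so the posterior is Inverse-Gamma(α + n/2, β + SS/2) = Inverse-Gamma(5.5, 13.005).
The mode of Inverse-Gamma(a, b) is b/(a+1) = 13.005/6.5 ≈ 2.0008.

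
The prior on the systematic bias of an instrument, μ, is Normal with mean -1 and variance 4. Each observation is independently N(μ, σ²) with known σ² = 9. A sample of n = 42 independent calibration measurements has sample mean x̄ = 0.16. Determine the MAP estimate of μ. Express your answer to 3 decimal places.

μ̂_MAP = 0.101

n = 42, x̄ = 0.16.
For a Normal prior and Normal likelihood with known variance, the posterior is Normal; its mode equals its mean, the precision-weighted average.
Prior precision 1/σ₀² = 1/4 = 0.25; data precision n/σ² = 42/9 = 14/3.
μ̂ = (0.25·(-1) + (14/3)·0.16) / (0.25 + 14/3) = (149/300)/(59/12) = 149/1475 ≈ 0.101.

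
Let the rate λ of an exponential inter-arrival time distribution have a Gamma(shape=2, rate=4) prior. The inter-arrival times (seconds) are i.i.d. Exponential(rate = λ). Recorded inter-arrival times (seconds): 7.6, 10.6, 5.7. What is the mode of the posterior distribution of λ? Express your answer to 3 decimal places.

λ̂_MAP = 0.143

The Exponential(rate=λ) likelihood is ∝ λ^n e^(−λΣtᵢ). Here n = 3 and Σtᵢ = 7.6 + 10.6 + 5.7 = 23.9.
Posterior ∝ λe^(−4λ) · λ^3e^(−23.9λ) = λ^4e^(−27.9λ), i.e. Gamma(5, 27.9).
Mode = (a−1)/b = 4/27.9 ≈ 0.143.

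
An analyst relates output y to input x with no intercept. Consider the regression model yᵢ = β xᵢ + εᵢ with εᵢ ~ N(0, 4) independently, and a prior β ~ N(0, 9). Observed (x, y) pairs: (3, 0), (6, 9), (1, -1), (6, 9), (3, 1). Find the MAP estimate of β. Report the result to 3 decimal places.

log p(β | y) = −Σ(yᵢ − βxᵢ)²/(2·4) − β²/(2·9) + const.
Setting the derivative to zero: Σxᵢ(yᵢ − βxᵢ)/4 − β/9 = 0, so β = Σxᵢyᵢ / (Σxᵢ² + σ²/τ²).
Σxᵢyᵢ = 3·0 + 6·9 + 1·(-1) + 6·9 + 3·1 = 110; Σxᵢ² = 91; σ²/τ² = 4/9.
β̂_MAP = 110 / (91 + 4/9) = 110/(823/9) = 990/823 ≈ 1.203.

β̂_MAP = 1.203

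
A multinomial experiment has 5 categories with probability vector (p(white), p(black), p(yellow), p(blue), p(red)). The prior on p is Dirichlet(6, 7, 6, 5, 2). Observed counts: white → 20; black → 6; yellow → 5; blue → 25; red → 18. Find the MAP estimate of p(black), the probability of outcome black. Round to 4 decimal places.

The posterior is Dirichlet(αᵢ + nᵢ) = Dirichlet(26, 13, 11, 30, 20).
For a Dirichlet(a₁,…,a_K) with all aᵢ > 1, the mode has j-th component (aⱼ − 1)/(Σaᵢ − K).
Here Σaᵢ = 100 and K = 5, so p(black) = (13 − 1)/(100 − 5) = 12/95 ≈ 0.1263.

MAP estimate of p(black) = 0.1263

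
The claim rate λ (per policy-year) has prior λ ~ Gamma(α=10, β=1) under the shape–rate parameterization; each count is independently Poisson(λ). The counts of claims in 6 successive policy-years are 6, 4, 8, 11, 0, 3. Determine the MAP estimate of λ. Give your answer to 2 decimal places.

λ̂_MAP = 5.86

Σxᵢ = 6+4+8+11+0+3 = 32, with n = 6.
Posterior ∝ λ^9e^(−1λ) · λ^32e^(−6λ) = λ^41e^(−7λ), i.e. Gamma(shape=42, rate=7).
The mode of a Gamma(a, b) with a ≥ 1 (shape–rate) is (a−1)/b = 41/7 ≈ 5.86.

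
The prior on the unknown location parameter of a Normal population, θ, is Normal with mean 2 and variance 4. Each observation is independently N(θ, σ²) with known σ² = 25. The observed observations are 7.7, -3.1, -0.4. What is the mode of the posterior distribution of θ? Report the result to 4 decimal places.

n = 3; x̄ = (7.7 + (-3.1) + (-0.4))/3 = 4.2/3 = 1.4.
For a Normal prior and Normal likelihood with known variance, the posterior is Normal; its mode equals its mean, the precision-weighted average.
Prior precision 1/σ₀² = 1/4 = 0.25; data precision n/σ² = 3/25 = 0.12.
θ̂ = (0.25·2 + 0.12·1.4) / (0.25 + 0.12) = 0.668/0.37 = 334/185 ≈ 1.8054.

θ̂_MAP = 1.8054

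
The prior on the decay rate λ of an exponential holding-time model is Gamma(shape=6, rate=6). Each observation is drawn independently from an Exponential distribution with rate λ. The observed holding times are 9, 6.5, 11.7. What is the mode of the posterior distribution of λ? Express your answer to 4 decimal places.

The Exponential(rate=λ) likelihood is ∝ λ^n e^(−λΣtᵢ). Here n = 3 and Σtᵢ = 9 + 6.5 + 11.7 = 27.2.
Posterior ∝ λ^5e^(−6λ) · λ^3e^(−27.2λ) = λ^8e^(−33.2λ), i.e. Gamma(9, 33.2).
Mode = (a−1)/b = 8/33.2 ≈ 0.2410.

λ̂_MAP = 0.2410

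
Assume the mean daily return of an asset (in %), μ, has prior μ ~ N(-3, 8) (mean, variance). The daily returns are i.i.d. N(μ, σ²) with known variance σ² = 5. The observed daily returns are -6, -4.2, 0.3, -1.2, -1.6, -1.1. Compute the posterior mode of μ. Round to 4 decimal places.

n = 6; x̄ = ((-6) + (-4.2) + 0.3 + (-1.2) + (-1.6) + (-1.1))/6 = -13.8/6 = -2.3.
For a Normal prior and Normal likelihood with known variance, the posterior is Normal; its mode equals its mean, the precision-weighted average.
Prior precision 1/σ₀² = 1/8 = 0.125; data precision n/σ² = 6/5 = 1.2.
μ̂ = (0.125·(-3) + 1.2·(-2.3)) / (0.125 + 1.2) = (-3.135)/1.325 = -627/265 ≈ -2.3660.

μ̂_MAP = -2.3660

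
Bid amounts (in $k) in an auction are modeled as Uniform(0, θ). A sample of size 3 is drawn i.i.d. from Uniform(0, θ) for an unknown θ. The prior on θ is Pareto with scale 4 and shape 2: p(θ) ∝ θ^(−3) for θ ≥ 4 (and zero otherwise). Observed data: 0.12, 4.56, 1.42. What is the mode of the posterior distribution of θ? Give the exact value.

θ̂_MAP = 4.56

The Uniform(0, θ) likelihood is θ^(−n) for θ ≥ max(xᵢ), zero otherwise. Here max(xᵢ) = 4.56.
Posterior ∝ θ^(−3) · θ^(−3) = θ^(−6) on θ ≥ max(4, 4.56) = 4.56.
This density is strictly decreasing in θ, so the posterior mode lies at the lower boundary of the support.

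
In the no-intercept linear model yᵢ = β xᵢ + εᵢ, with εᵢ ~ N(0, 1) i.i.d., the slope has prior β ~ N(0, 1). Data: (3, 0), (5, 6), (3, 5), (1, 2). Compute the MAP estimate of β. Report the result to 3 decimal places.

β̂_MAP = 1.044

log p(β | y) = −Σ(yᵢ − βxᵢ)²/(2·1) − β²/(2·1) + const.
Setting the derivative to zero: Σxᵢ(yᵢ − βxᵢ)/1 − β/1 = 0, so β = Σxᵢyᵢ / (Σxᵢ² + σ²/τ²).
Σxᵢyᵢ = 3·0 + 5·6 + 3·5 + 1·2 = 47; Σxᵢ² = 44; σ²/τ² = 1.
β̂_MAP = 47 / (44 + 1) = 47/45 ≈ 1.044.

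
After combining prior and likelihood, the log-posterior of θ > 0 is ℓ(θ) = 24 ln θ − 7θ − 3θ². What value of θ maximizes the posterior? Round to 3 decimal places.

θ̂_MAP = 1.500

ℓ'(θ) = 24/θ − 7 − 6θ. Setting this to zero and multiplying by θ: 6θ² + 7θ − 24 = 0.
θ = (−7 + √(7² + 4·6·24)) / (2·6) = (−7 + √625) / 12 = (−7 + 25)/12 = 3/2.
ℓ''(θ) = −24/θ² − 6 < 0, confirming a maximum.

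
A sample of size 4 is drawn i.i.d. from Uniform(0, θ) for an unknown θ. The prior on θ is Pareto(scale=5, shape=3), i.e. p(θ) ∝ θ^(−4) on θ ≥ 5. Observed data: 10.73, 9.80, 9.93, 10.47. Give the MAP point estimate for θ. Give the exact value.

The Uniform(0, θ) likelihood is θ^(−n) for θ ≥ max(xᵢ), zero otherwise. Here max(xᵢ) = 10.73.
Posterior ∝ θ^(−4) · θ^(−4) = θ^(−8) on θ ≥ max(5, 10.73) = 10.73.
This density is strictly decreasing in θ, so the posterior mode lies at the lower boundary of the support.

θ̂_MAP = 10.73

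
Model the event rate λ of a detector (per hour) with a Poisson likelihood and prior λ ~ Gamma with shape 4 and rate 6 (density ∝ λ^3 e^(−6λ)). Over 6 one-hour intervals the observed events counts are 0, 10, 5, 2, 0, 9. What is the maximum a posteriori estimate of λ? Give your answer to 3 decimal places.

λ̂_MAP = 2.417

Σxᵢ = 0+10+5+2+0+9 = 26, with n = 6.
Posterior ∝ λ^3e^(−6λ) · λ^26e^(−6λ) = λ^29e^(−12λ), i.e. Gamma(shape=30, rate=12).
The mode of a Gamma(a, b) with a ≥ 1 (shape–rate) is (a−1)/b = 29/12 ≈ 2.417.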